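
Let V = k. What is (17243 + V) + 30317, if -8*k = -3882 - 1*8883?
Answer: 393245/8 ≈ 49156.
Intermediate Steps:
k = 12765/8 (k = -(-3882 - 1*8883)/8 = -(-3882 - 8883)/8 = -⅛*(-12765) = 12765/8 ≈ 1595.6)
V = 12765/8 ≈ 1595.6
(17243 + V) + 30317 = (17243 + 12765/8) + 30317 = 150709/8 + 30317 = 393245/8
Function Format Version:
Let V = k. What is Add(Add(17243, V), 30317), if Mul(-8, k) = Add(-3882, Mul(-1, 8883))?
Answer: Rational(393245, 8) ≈ 49156.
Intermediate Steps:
k = Rational(12765, 8) (k = Mul(Rational(-1, 8), Add(-3882, Mul(-1, 8883))) = Mul(Rational(-1, 8), Add(-3882, -8883)) = Mul(Rational(-1, 8), -12765) = Rational(12765, 8) ≈ 1595.6)
V = Rational(12765, 8) ≈ 1595.6
Add(Add(17243, V), 30317) = Add(Add(17243, Rational(12765, 8)), 30317) = Add(Rational(150709, 8), 30317) = Rational(393245, 8)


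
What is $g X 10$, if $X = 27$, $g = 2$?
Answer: $540$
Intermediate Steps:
$g X 10 = 2 \cdot 27 \cdot 10 = 54 \cdot 10 = 540$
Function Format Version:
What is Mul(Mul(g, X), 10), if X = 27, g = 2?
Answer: 540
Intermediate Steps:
Mul(Mul(g, X), 10) = Mul(Mul(2, 27), 10) = Mul(54, 10) = 540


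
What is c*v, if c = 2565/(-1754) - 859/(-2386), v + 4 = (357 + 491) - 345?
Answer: -575522149/1046261 ≈ -550.08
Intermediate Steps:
v = 499 (v = -4 + ((357 + 491) - 345) = -4 + (848 - 345) = -4 + 503 = 499)
c = -1153351/1046261 (c = 2565*(-1/1754) - 859*(-1/2386) = -2565/1754 + 859/2386 = -1153351/1046261 ≈ -1.1024)
c*v = -1153351/1046261*499 = -575522149/1046261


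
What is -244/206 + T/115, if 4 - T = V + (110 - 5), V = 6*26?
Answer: -40501/11845 ≈ -3.4193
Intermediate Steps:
V = 156
T = -257 (T = 4 - (156 + (110 - 5)) = 4 - (156 + 105) = 4 - 1*261 = 4 - 261 = -257)
-244/206 + T/115 = -244/206 - 257/115 = -244*1/206 - 257*1/115 = -122/103 - 257/115 = -40501/11845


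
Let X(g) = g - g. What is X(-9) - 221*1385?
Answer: -306085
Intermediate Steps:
X(g) = 0
X(-9) - 221*1385 = 0 - 221*1385 = 0 - 306085 = -306085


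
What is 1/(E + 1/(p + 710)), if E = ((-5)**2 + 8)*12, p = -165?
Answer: 545/215821 ≈ 0.0025252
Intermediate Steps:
E = 396 (E = (25 + 8)*12 = 33*12 = 396)
1/(E + 1/(p + 710)) = 1/(396 + 1/(-165 + 710)) = 1/(396 + 1/545) = 1/(215821/545) = 545/215821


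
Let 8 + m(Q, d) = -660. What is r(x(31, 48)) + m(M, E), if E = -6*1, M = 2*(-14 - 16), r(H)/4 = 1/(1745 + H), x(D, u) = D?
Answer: -296591/444 ≈ -668.00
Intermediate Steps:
r(H) = 4/(1745 + H)
M = -60 (M = 2*(-30) = -60)
E = -6
m(Q, d) = -668 (m(Q, d) = -8 - 660 = -668)
r(x(31, 48)) + m(M, E) = 4/(1745 + 31) - 668 = 4/1776 - 668 = 4*(1/1776) - 668 = 1/444 - 668 = -296591/444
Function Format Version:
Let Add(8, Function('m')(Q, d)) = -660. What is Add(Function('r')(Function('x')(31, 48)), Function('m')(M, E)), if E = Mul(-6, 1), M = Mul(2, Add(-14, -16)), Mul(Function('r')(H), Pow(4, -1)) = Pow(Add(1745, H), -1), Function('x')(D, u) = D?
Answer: Rational(-296591, 444) ≈ -668.00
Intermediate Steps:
Function('r')(H) = Mul(4, Pow(Add(1745, H), -1))
M = -60 (M = Mul(2, -30) = -60)
E = -6
Function('m')(Q, d) = -668 (Function('m')(Q, d) = Add(-8, -660) = -668)
Add(Function('r')(Function('x')(31, 48)), Function('m')(M, E)) = Add(Mul(4, Pow(Add(1745, 31), -1)), -668) = Add(Mul(4, Pow(1776, -1)), -668) = Add(Mul(4, Rational(1, 1776)), -668) = Add(Rational(1, 444), -668) = Rational(-296591, 444)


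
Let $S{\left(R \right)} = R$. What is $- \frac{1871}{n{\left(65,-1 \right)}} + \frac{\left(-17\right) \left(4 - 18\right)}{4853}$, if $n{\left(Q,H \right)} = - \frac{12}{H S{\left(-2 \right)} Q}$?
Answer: $\frac{590199023}{29118} \approx 20269.0$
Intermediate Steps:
$n{\left(Q,H \right)} = \frac{6}{H Q}$ ($n{\left(Q,H \right)} = - \frac{12}{H \left(-2\right) Q} = - \frac{12}{- 2 H Q} = - \frac{12}{\left(-2\right) H Q} = - 12 \left(- \frac{1}{2 H Q}\right) = \frac{6}{H Q}$)
$- \frac{1871}{n{\left(65,-1 \right)}} + \frac{\left(-17\right) \left(4 - 18\right)}{4853} = - \frac{1871}{6 \frac{1}{-1} \cdot \frac{1}{65}} + \frac{\left(-17\right) \left(4 - 18\right)}{4853} = - \frac{1871}{6 \left(-1\right) \frac{1}{65}} + \left(-17\right) \left(-14\right) \frac{1}{4853} = - \frac{1871}{- \frac{6}{65}} + 238 \cdot \frac{1}{4853} = \left(-1871\right) \left(- \frac{65}{6}\right) + \frac{238}{4853} = \frac{121615}{6} + \frac{238}{4853} = \frac{590199023}{29118}$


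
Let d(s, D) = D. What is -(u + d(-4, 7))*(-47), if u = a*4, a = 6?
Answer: 1457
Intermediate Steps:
u = 24 (u = 6*4 = 24)
-(u + d(-4, 7))*(-47) = -(24 + 7)*(-47) = -31*(-47) = -1*(-1457) = 1457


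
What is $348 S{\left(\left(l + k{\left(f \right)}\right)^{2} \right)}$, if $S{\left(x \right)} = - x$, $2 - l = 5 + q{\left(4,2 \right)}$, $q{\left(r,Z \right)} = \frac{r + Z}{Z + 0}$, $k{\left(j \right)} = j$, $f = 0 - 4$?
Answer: $-34800$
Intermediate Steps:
$f = -4$
$q{\left(r,Z \right)} = \frac{Z + r}{Z}$
$l = -6$ ($l = 2 - \left(5 + \frac{2 + 4}{2}\right) = 2 - \left(5 + \frac{1}{2} \cdot 6\right) = 2 - \left(5 + 3\right) = 2 - 8 = -6$)
$348 S{\left(\left(l + k{\left(f \right)}\right)^{2} \right)} = 348 \left(- \left(-6 - 4\right)^{2}\right) = 348 \left(- \left(-10\right)^{2}\right) = 348 \left(\left(-1\right) 100\right) = 348 \left(-100\right) = -34800$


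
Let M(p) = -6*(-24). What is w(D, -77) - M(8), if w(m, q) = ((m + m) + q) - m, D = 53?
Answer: -168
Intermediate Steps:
M(p) = 144
w(m, q) = m + q (w(m, q) = (2*m + q) - m = (q + 2*m) - m = m + q)
w(D, -77) - M(8) = (53 - 77) - 1*144 = -24 - 144 = -168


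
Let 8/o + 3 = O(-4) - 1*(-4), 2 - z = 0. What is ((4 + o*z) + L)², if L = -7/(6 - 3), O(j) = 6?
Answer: 6889/441 ≈ 15.621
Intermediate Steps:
z = 2 (z = 2 - 1*0 = 2 + 0 = 2)
o = 8/7 (o = 8/(-3 + (6 - 1*(-4))) = 8/(-3 + (6 + 4)) = 8/(-3 + 10) = 8/7 ≈ 1.1429)
L = -7/3 ≈ -2.3333
((4 + o*z) + L)² = ((4 + (8/7)*2) - 7/3)² = ((4 + 16/7) - 7/3)² = (44/7 - 7/3)² = (83/21)² = 6889/441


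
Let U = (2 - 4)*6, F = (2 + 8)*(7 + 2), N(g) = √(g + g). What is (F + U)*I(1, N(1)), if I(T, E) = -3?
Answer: -234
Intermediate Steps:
N(g) = √2*√g (N(g) = √(2*g) = √2*√g)
F = 90 (F = 10*9 = 90)
U = -12 (U = -2*6 = -12)
(F + U)*I(1, N(1)) = (90 - 12)*(-3) = 78*(-3) = -234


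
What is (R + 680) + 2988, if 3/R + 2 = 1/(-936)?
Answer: 6867356/1873 ≈ 3666.5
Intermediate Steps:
R = -2808/1873 (R = 3/(-2 + 1/(-936)) = 3/(-2 - 1/936) = 3/(-1873/936) = 3*(-936/1873) = -2808/1873 ≈ -1.4992)
(R + 680) + 2988 = (-2808/1873 + 680) + 2988 = 1270832/1873 + 2988 = 6867356/1873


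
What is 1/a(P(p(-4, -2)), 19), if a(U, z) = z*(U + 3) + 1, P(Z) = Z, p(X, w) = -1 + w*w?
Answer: 1/115 ≈ 0.0086956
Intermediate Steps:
p(X, w) = -1 + w²
a(U, z) = 1 + z*(3 + U) (a(U, z) = z*(3 + U) + 1 = 1 + z*(3 + U))
1/a(P(p(-4, -2)), 19) = 1/(1 + 3*19 + (-1 + (-2)²)*19) = 1/(1 + 57 + (-1 + 4)*19) = 1/(1 + 57 + 3*19) = 1/(1 + 57 + 57) = 1/115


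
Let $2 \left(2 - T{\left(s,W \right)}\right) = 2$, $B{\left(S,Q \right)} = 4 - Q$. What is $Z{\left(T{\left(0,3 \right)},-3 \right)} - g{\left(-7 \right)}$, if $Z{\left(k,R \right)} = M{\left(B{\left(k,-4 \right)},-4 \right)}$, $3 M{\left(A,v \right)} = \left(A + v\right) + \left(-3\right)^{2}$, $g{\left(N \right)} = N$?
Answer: $\frac{34}{3} \approx 11.333$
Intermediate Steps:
$M{\left(A,v \right)} = 3 + \frac{A}{3} + \frac{v}{3}$ ($M{\left(A,v \right)} = \frac{\left(A + v\right) + \left(-3\right)^{2}}{3} = \frac{\left(A + v\right) + 9}{3} = \frac{9 + A + v}{3} = 3 + \frac{A}{3} + \frac{v}{3}$)
$T{\left(s,W \right)} = 1$ ($T{\left(s,W \right)} = 2 - 1 = 1$)
$Z{\left(k,R \right)} = \frac{13}{3}$ ($Z{\left(k,R \right)} = 3 + \frac{4 - -4}{3} + \frac{1}{3} \left(-4\right) = 3 + \frac{4 + 4}{3} - \frac{4}{3} = 3 + \frac{1}{3} \cdot 8 - \frac{4}{3} = 3 + \frac{8}{3} - \frac{4}{3} = \frac{13}{3}$)
$Z{\left(T{\left(0,3 \right)},-3 \right)} - g{\left(-7 \right)} = \frac{13}{3} - -7 = \frac{13}{3} + 7 = \frac{34}{3}$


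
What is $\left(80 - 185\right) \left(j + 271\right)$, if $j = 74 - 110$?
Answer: $-24675$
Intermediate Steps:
$j = -36$
$\left(80 - 185\right) \left(j + 271\right) = \left(80 - 185\right) \left(-36 + 271\right) = \left(-105\right) 235 = -24675$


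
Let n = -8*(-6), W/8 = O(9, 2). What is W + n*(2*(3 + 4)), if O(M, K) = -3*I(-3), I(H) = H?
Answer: 744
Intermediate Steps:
O(M, K) = 9 (O(M, K) = -3*(-3) = 9)
W = 72 (W = 8*9 = 72)
n = 48
W + n*(2*(3 + 4)) = 72 + 48*(2*(3 + 4)) = 72 + 48*(2*7) = 72 + 48*14 = 72 + 672 = 744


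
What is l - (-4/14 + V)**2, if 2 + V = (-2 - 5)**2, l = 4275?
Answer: 102546/49 ≈ 2092.8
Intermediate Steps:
V = 47 (V = -2 + (-2 - 5)**2 = -2 + (-7)**2 = -2 + 49 = 47)
l - (-4/14 + V)**2 = 4275 - (-4/14 + 47)**2 = 4275 - (-4*1/14 + 47)**2 = 4275 - (-2/7 + 47)**2 = 4275 - (327/7)**2 = 4275 - 1*106929/49 = 4275 - 106929/49 = 102546/49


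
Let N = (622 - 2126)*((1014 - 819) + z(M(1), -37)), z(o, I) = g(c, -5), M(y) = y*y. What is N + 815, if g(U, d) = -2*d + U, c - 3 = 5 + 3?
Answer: -324049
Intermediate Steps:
c = 11 (c = 3 + (5 + 3) = 3 + 8 = 11)
g(U, d) = U - 2*d
M(y) = y**2
z(o, I) = 21 (z(o, I) = 11 - 2*(-5) = 11 + 10 = 21)
N = -324864 (N = (622 - 2126)*((1014 - 819) + 21) = -1504*(195 + 21) = -1504*216 = -324864)
N + 815 = -324864 + 815 = -324049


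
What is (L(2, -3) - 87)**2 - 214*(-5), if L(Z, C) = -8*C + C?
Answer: 5426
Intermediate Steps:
L(Z, C) = -7*C
(L(2, -3) - 87)**2 - 214*(-5) = (-7*(-3) - 87)**2 - 214*(-5) = (21 - 87)**2 - 1*(-1070) = (-66)**2 + 1070 = 4356 + 1070 = 5426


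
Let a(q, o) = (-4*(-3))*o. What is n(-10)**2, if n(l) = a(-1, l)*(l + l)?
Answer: 5760000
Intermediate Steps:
a(q, o) = 12*o
n(l) = 24*l**2 (n(l) = (12*l)*(l + l) = (12*l)*(2*l) = 24*l**2)
n(-10)**2 = (24*(-10)**2)**2 = (24*100)**2 = 2400**2 = 5760000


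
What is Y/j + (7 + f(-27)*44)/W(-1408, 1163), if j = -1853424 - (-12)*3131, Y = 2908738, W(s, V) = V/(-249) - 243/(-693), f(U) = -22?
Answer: 8304151889873/37600847364 ≈ 220.85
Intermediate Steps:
W(s, V) = 27/77 - V/249 (W(s, V) = V*(-1/249) - 243*(-1/693) = -V/249 + 27/77 = 27/77 - V/249)
j = -1815852 (j = -1853424 - 1*(-37572) = -1853424 + 37572 = -1815852)
Y/j + (7 + f(-27)*44)/W(-1408, 1163) = 2908738/(-1815852) + (7 - 22*44)/(27/77 - 1/249*1163) = 2908738*(-1/1815852) + (7 - 968)/(27/77 - 1163/249) = -1454369/907926 - 961/(-82828/19173) = -1454369/907926 - 961*(-19173/82828) = -1454369/907926 + 18425253/82828 = 8304151889873/37600847364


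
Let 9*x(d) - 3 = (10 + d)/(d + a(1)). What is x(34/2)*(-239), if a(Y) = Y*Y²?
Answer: -239/2 ≈ -119.50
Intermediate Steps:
a(Y) = Y³
x(d) = ⅓ + (10 + d)/(9*(1 + d)) (x(d) = ⅓ + ((10 + d)/(d + 1³))/9 = ⅓ + ((10 + d)/(d + 1))/9 = ⅓ + ((10 + d)/(1 + d))/9 = ⅓ + (10 + d)/(9*(1 + d)))
x(34/2)*(-239) = ((13 + 4*(34/2))/(9*(1 + 34/2)))*(-239) = ((13 + 4*(34*(½)))/(9*(1 + 34*(½))))*(-239) = ((13 + 4*17)/(9*(1 + 17)))*(-239) = ((⅑)*(13 + 68)/18)*(-239) = ((⅑)*(1/18)*81)*(-239) = (½)*(-239) = -239/2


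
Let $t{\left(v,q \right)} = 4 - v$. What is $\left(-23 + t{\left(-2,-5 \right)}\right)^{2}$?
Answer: $289$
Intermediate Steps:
$\left(-23 + t{\left(-2,-5 \right)}\right)^{2} = \left(-23 + \left(4 - -2\right)\right)^{2} = \left(-23 + \left(4 + 2\right)\right)^{2} = \left(-23 + 6\right)^{2} = \left(-17\right)^{2} = 289$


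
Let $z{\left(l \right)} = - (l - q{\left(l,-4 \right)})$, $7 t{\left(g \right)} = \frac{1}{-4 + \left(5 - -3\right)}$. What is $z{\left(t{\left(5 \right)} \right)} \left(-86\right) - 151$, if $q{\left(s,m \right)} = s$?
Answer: $-151$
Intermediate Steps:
$t{\left(g \right)} = \frac{1}{28}$ ($t{\left(g \right)} = \frac{1}{7 \left(-4 + \left(5 - -3\right)\right)} = \frac{1}{7 \left(-4 + \left(5 + 3\right)\right)} = \frac{1}{7 \left(-4 + 8\right)} = \frac{1}{7 \cdot 4} = \frac{1}{7} \cdot \frac{1}{4} = \frac{1}{28}$)
$z{\left(l \right)} = 0$ ($z{\left(l \right)} = - (l - l) = \left(-1\right) 0 = 0$)
$z{\left(t{\left(5 \right)} \right)} \left(-86\right) - 151 = 0 \left(-86\right) - 151 = 0 - 151 = -151$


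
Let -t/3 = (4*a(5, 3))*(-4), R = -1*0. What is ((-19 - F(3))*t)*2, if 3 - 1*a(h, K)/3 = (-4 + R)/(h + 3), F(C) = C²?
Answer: -28224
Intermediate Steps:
R = 0
a(h, K) = 9 + 12/(3 + h) (a(h, K) = 9 - 3*(-4 + 0)/(h + 3) = 9 - (-12)/(3 + h) = 9 + 12/(3 + h))
t = 504 (t = -3*4*(3*(13 + 3*5)/(3 + 5))*(-4) = -3*4*(3*(13 + 15)/8)*(-4) = -3*4*(3*(⅛)*28)*(-4) = -3*4*(21/2)*(-4) = -126*(-4) = -3*(-168) = 504)
((-19 - F(3))*t)*2 = ((-19 - 1*3²)*504)*2 = ((-19 - 1*9)*504)*2 = ((-19 - 9)*504)*2 = -28*504*2 = -14112*2 = -28224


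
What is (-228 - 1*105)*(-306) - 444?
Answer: 101454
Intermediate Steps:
(-228 - 1*105)*(-306) - 444 = (-228 - 105)*(-306) - 444 = -333*(-306) - 444 = 101898 - 444 = 101454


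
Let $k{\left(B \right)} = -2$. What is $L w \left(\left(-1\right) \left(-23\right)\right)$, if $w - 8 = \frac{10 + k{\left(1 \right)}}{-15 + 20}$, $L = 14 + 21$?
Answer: $7728$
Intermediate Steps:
$L = 35$
$w = \frac{48}{5}$ ($w = 8 + \frac{10 - 2}{-15 + 20} = 8 + \frac{8}{5} = \frac{48}{5} \approx 9.6$)
$L w \left(\left(-1\right) \left(-23\right)\right) = 35 \cdot \frac{48}{5} \left(\left(-1\right) \left(-23\right)\right) = 336 \cdot 23 = 7728$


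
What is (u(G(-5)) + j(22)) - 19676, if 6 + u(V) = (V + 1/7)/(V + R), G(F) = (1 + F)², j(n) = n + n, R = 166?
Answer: -25018699/1274 ≈ -19638.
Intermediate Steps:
j(n) = 2*n
u(V) = -6 + (⅐ + V)/(166 + V) (u(V) = -6 + (V + 1/7)/(V + 166) = -6 + (V + ⅐)/(166 + V) = -6 + (⅐ + V)/(166 + V))
(u(G(-5)) + j(22)) - 19676 = ((-6971 - 35*(1 - 5)²)/(7*(166 + (1 - 5)²)) + 2*22) - 19676 = ((-6971 - 35*(-4)²)/(7*(166 + (-4)²)) + 44) - 19676 = ((-6971 - 35*16)/(7*(166 + 16)) + 44) - 19676 = ((⅐)*(-6971 - 560)/182 + 44) - 19676 = ((⅐)*(1/182)*(-7531) + 44) - 19676 = (-7531/1274 + 44) - 19676 = 48525/1274 - 19676 = -25018699/1274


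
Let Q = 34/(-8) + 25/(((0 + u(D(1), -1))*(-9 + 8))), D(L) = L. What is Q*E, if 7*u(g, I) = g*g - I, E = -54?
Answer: 9909/2 ≈ 4954.5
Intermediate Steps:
u(g, I) = -I/7 + g**2/7 (u(g, I) = (g*g - I)/7 = (g**2 - I)/7 = -I/7 + g**2/7)
Q = -367/4 (Q = 34/(-8) + 25/(((0 + (-1/7*(-1) + (1/7)*1**2))*(-9 + 8))) = 34*(-1/8) + 25/(((0 + (1/7 + (1/7)*1))*(-1))) = -17/4 + 25/(((0 + (1/7 + 1/7))*(-1))) = -17/4 + 25/(((0 + 2/7)*(-1))) = -17/4 + 25/(((2/7)*(-1))) = -17/4 + 25/(-2/7) = -17/4 + 25*(-7/2) = -17/4 - 175/2 = -367/4 ≈ -91.750)
Q*E = -367/4*(-54) = 9909/2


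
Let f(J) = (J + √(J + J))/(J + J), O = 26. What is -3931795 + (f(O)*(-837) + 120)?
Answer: -7864187/2 - 837*√13/26 ≈ -3.9322e+6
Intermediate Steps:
f(J) = (J + √2*√J)/(2*J) (f(J) = (J + √(2*J))/((2*J)) = (J + √2*√J)*(1/(2*J)) = (J + √2*√J)/(2*J))
-3931795 + (f(O)*(-837) + 120) = -3931795 + ((½ + √2/(2*√26))*(-837) + 120) = -3931795 + ((½ + √2*(√26/26)/2)*(-837) + 120) = -3931795 + ((½ + √13/26)*(-837) + 120) = -3931795 + ((-837/2 - 837*√13/26) + 120) = -3931795 + (-597/2 - 837*√13/26) = -7864187/2 - 837*√13/26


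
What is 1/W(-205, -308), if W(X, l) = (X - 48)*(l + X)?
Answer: 1/129789 ≈ 7.7048e-6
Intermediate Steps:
W(X, l) = (-48 + X)*(X + l)
1/W(-205, -308) = 1/((-205)**2 - 48*(-205) - 48*(-308) - 205*(-308)) = 1/(42025 + 9840 + 14784 + 63140) = 1/129789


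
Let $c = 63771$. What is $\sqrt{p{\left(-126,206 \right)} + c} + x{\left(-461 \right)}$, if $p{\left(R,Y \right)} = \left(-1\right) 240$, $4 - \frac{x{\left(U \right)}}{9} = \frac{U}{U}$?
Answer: $27 + 3 \sqrt{7059} \approx 279.05$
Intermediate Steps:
$x{\left(U \right)} = 27$ ($x{\left(U \right)} = 36 - 9 \frac{U}{U} = 36 - 9 = 27$)
$p{\left(R,Y \right)} = -240$
$\sqrt{p{\left(-126,206 \right)} + c} + x{\left(-461 \right)} = \sqrt{-240 + 63771} + 27 = \sqrt{63531} + 27 = 3 \sqrt{7059} + 27 = 27 + 3 \sqrt{7059}$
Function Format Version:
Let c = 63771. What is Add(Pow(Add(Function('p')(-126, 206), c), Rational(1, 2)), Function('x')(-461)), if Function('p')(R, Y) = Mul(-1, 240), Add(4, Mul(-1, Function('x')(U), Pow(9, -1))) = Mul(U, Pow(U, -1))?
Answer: Add(27, Mul(3, Pow(7059, Rational(1, 2)))) ≈ 279.05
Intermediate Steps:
Function('x')(U) = 27 (Function('x')(U) = Add(36, Mul(-9, Mul(U, Pow(U, -1)))) = Add(36, Mul(-9, 1)) = Add(36, -9) = 27)
Function('p')(R, Y) = -240
Add(Pow(Add(Function('p')(-126, 206), c), Rational(1, 2)), Function('x')(-461)) = Add(Pow(Add(-240, 63771), Rational(1, 2)), 27) = Add(Pow(63531, Rational(1, 2)), 27) = Add(Mul(3, Pow(7059, Rational(1, 2))), 27) = Add(27, Mul(3, Pow(7059, Rational(1, 2))))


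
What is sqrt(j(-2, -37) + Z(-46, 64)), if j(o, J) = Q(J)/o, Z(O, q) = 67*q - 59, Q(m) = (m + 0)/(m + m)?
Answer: sqrt(16915)/2 ≈ 65.029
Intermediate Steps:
Q(m) = 1/2 (Q(m) = m/((2*m)) = m*(1/(2*m)) = 1/2)
Z(O, q) = -59 + 67*q
j(o, J) = 1/(2*o)
sqrt(j(-2, -37) + Z(-46, 64)) = sqrt((1/2)/(-2) + (-59 + 67*64)) = sqrt((1/2)*(-1/2) + (-59 + 4288)) = sqrt(-1/4 + 4229) = sqrt(16915/4) = sqrt(16915)/2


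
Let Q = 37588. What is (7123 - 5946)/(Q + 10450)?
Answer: 1177/48038 ≈ 0.024501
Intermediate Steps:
(7123 - 5946)/(Q + 10450) = (7123 - 5946)/(37588 + 10450) = 1177/48038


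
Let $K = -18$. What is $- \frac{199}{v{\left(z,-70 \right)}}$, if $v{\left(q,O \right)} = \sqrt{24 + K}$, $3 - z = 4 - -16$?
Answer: $- \frac{199 \sqrt{6}}{6} \approx -81.241$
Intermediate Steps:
$z = -17$ ($z = 3 - \left(4 - -16\right) = 3 - \left(4 + 16\right) = 3 - 20 = -17$)
$v{\left(q,O \right)} = \sqrt{6}$ ($v{\left(q,O \right)} = \sqrt{24 - 18} = \sqrt{6}$)
$- \frac{199}{v{\left(z,-70 \right)}} = - \frac{199}{\sqrt{6}} = - 199 \frac{\sqrt{6}}{6} = - \frac{199 \sqrt{6}}{6}$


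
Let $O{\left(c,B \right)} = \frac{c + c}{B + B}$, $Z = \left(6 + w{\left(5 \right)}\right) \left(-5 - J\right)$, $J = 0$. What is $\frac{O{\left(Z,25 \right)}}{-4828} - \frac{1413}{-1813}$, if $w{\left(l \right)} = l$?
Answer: $\frac{34129763}{43765820} \approx 0.77983$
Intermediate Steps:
$Z = -55$ ($Z = \left(6 + 5\right) \left(-5 - 0\right) = 11 \left(-5 + 0\right) = 11 \left(-5\right) = -55$)
$O{\left(c,B \right)} = \frac{c}{B}$ ($O{\left(c,B \right)} = \frac{2 c}{2 B} = 2 c \frac{1}{2 B} = \frac{c}{B}$)
$\frac{O{\left(Z,25 \right)}}{-4828} - \frac{1413}{-1813} = \frac{\left(-55\right) \frac{1}{25}}{-4828} - \frac{1413}{-1813} = \left(-55\right) \frac{1}{25} \left(- \frac{1}{4828}\right) - - \frac{1413}{1813} = \left(- \frac{11}{5}\right) \left(- \frac{1}{4828}\right) + \frac{1413}{1813} = \frac{11}{24140} + \frac{1413}{1813} = \frac{34129763}{43765820}$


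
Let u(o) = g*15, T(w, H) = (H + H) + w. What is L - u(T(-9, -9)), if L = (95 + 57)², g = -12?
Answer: 23284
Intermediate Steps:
T(w, H) = w + 2*H (T(w, H) = 2*H + w = w + 2*H)
L = 23104 (L = 152² = 23104)
u(o) = -180 (u(o) = -12*15 = -180)
L - u(T(-9, -9)) = 23104 - 1*(-180) = 23104 + 180 = 23284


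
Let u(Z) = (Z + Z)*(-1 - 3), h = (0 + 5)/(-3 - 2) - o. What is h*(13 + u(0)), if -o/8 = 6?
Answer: 611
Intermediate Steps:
o = -48 (o = -8*6 = -48)
h = 47 (h = (0 + 5)/(-3 - 2) - 1*(-48) = 5/(-5) + 48 = 5*(-⅕) + 48 = -1 + 48 = 47)
u(Z) = -8*Z (u(Z) = (2*Z)*(-4) = -8*Z)
h*(13 + u(0)) = 47*(13 - 8*0) = 47*(13 + 0) = 47*13 = 611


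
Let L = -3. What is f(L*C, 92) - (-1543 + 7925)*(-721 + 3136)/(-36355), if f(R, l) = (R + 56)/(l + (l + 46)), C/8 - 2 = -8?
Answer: 71043058/167233 ≈ 424.81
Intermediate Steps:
C = -48 (C = 16 + 8*(-8) = 16 - 64 = -48)
f(R, l) = (56 + R)/(46 + 2*l) (f(R, l) = (56 + R)/(l + (46 + l)) = (56 + R)/(46 + 2*l))
f(L*C, 92) - (-1543 + 7925)*(-721 + 3136)/(-36355) = (56 - 3*(-48))/(2*(23 + 92)) - (-1543 + 7925)*(-721 + 3136)/(-36355) = (1/2)*(56 + 144)/115 - 6382*2415*(-1)/36355 = (1/2)*(1/115)*200 - 15412530*(-1)/36355 = 20/23 - 1*(-3082506/7271) = 20/23 + 3082506/7271 = 71043058/167233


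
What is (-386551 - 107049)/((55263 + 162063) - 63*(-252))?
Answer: -246800/116601 ≈ -2.1166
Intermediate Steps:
(-386551 - 107049)/((55263 + 162063) - 63*(-252)) = -493600/(217326 + 15876) = -493600/233202 = -493600*1/233202 = -246800/116601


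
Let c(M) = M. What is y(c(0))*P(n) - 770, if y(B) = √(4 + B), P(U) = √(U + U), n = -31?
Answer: -770 + 2*I*√62 ≈ -770.0 + 15.748*I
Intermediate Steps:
P(U) = √2*√U (P(U) = √(2*U) = √2*√U)
y(c(0))*P(n) - 770 = √(4 + 0)*(√2*√(-31)) - 770 = √4*(√2*(I*√31)) - 770 = 2*(I*√62) - 770 = 2*I*√62 - 770 = -770 + 2*I*√62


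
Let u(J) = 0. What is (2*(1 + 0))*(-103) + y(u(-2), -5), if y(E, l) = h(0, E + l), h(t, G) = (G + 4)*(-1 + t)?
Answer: -205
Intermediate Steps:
h(t, G) = (-1 + t)*(4 + G) (h(t, G) = (4 + G)*(-1 + t) = (-1 + t)*(4 + G))
y(E, l) = -4 - E - l (y(E, l) = -4 - (E + l) + 4*0 + (E + l)*0 = -4 + (-E - l) + 0 + 0 = -4 - E - l)
(2*(1 + 0))*(-103) + y(u(-2), -5) = (2*(1 + 0))*(-103) + (-4 - 1*0 - 1*(-5)) = (2*1)*(-103) + (-4 + 0 + 5) = 2*(-103) + 1 = -206 + 1 = -205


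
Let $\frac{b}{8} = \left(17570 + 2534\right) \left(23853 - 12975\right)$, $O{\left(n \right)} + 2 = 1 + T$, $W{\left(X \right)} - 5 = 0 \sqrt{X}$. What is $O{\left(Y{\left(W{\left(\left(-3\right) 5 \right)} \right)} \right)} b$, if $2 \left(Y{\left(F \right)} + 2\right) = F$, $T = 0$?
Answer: $-1749530496$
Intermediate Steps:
$W{\left(X \right)} = 5$ ($W{\left(X \right)} = 5 + 0 \sqrt{X} = 5 + 0 = 5$)
$Y{\left(F \right)} = -2 + \frac{F}{2}$
$O{\left(n \right)} = -1$ ($O{\left(n \right)} = -2 + \left(1 + 0\right) = -2 + 1 = -1$)
$b = 1749530496$ ($b = 8 \left(17570 + 2534\right) \left(23853 - 12975\right) = 8 \cdot 20104 \cdot 10878 = 8 \cdot 218691312 = 1749530496$)
$O{\left(Y{\left(W{\left(\left(-3\right) 5 \right)} \right)} \right)} b = \left(-1\right) 1749530496 = -1749530496$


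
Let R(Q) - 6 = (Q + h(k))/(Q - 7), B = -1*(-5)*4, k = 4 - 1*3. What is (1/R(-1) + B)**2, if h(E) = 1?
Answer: 14641/36 ≈ 406.69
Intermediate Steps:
k = 1 (k = 4 - 3 = 1)
B = 20 (B = 5*4 = 20)
R(Q) = 6 + (1 + Q)/(-7 + Q) (R(Q) = 6 + (Q + 1)/(Q - 7) = 6 + (1 + Q)/(-7 + Q))
(1/R(-1) + B)**2 = (1/((-41 + 7*(-1))/(-7 - 1)) + 20)**2 = (1/((-41 - 7)/(-8)) + 20)**2 = (1/(-1/8*(-48)) + 20)**2 = (1/6 + 20)**2 = (121/6)**2 = 14641/36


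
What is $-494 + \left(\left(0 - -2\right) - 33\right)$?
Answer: $-525$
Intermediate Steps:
$-494 + \left(\left(0 - -2\right) - 33\right) = -494 + \left(\left(0 + 2\right) - 33\right) = -494 + \left(2 - 33\right) = -494 - 31 = -525$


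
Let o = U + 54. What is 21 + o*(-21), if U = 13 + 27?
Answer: -1953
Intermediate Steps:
U = 40
o = 94 (o = 40 + 54 = 94)
21 + o*(-21) = 21 + 94*(-21) = 21 - 1974 = -1953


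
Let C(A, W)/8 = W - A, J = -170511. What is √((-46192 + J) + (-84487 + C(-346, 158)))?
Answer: I*√297158 ≈ 545.12*I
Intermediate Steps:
C(A, W) = -8*A + 8*W (C(A, W) = 8*(W - A) = -8*A + 8*W)
√((-46192 + J) + (-84487 + C(-346, 158))) = √((-46192 - 170511) + (-84487 + (-8*(-346) + 8*158))) = √(-216703 + (-84487 + (2768 + 1264))) = √(-216703 + (-84487 + 4032)) = √(-216703 - 80455) = √(-297158) = I*√297158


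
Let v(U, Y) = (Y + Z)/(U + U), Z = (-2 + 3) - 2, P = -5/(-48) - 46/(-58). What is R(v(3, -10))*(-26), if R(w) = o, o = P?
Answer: -16237/696 ≈ -23.329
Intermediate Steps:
P = 1249/1392 (P = -5*(-1/48) - 46*(-1/58) = 5/48 + 23/29 = 1249/1392 ≈ 0.89727)
o = 1249/1392 ≈ 0.89727
Z = -1 (Z = 1 - 2 = -1)
v(U, Y) = (-1 + Y)/(2*U) (v(U, Y) = (Y - 1)/(U + U) = (-1 + Y)/((2*U)) = (-1 + Y)*(1/(2*U)) = (-1 + Y)/(2*U))
R(w) = 1249/1392
R(v(3, -10))*(-26) = (1249/1392)*(-26) = -16237/696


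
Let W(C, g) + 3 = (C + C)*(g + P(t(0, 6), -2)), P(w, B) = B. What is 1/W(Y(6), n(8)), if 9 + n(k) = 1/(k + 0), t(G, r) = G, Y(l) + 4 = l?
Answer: -2/93 ≈ -0.021505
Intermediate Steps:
Y(l) = -4 + l
n(k) = -9 + 1/k (n(k) = -9 + 1/(k + 0) = -9 + 1/k)
W(C, g) = -3 + 2*C*(-2 + g) (W(C, g) = -3 + (C + C)*(g - 2) = -3 + (2*C)*(-2 + g) = -3 + 2*C*(-2 + g))
1/W(Y(6), n(8)) = 1/(-3 - 4*(-4 + 6) + 2*(-4 + 6)*(-9 + 1/8)) = 1/(-3 - 4*2 + 2*2*(-9 + ⅛)) = 1/(-3 - 8 + 2*2*(-71/8)) = 1/(-3 - 8 - 71/2) = 1/(-93/2) = -2/93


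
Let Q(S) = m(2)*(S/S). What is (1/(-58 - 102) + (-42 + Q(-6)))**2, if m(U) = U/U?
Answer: 43046721/25600 ≈ 1681.5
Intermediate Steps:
m(U) = 1
Q(S) = 1 (Q(S) = 1*(S/S) = 1*1 = 1)
(1/(-58 - 102) + (-42 + Q(-6)))**2 = (1/(-58 - 102) + (-42 + 1))**2 = (1/(-160) - 41)**2 = (-1/160 - 41)**2 = (-6561/160)**2 = 43046721/25600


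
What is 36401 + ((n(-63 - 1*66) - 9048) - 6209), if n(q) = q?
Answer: 21015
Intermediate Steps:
36401 + ((n(-63 - 1*66) - 9048) - 6209) = 36401 + (((-63 - 1*66) - 9048) - 6209) = 36401 + (((-63 - 66) - 9048) - 6209) = 36401 + ((-129 - 9048) - 6209) = 36401 + (-9177 - 6209) = 36401 - 15386 = 21015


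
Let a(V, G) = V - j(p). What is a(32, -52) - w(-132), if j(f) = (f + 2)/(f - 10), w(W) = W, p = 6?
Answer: 166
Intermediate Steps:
j(f) = (2 + f)/(-10 + f)
a(V, G) = 2 + V (a(V, G) = V - (2 + 6)/(-10 + 6) = V - 8/(-4) = V - (-1)*8/4 = V - 1*(-2) = V + 2 = 2 + V)
a(32, -52) - w(-132) = (2 + 32) - 1*(-132) = 34 + 132 = 166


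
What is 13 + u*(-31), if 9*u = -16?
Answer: 613/9 ≈ 68.111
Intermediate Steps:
u = -16/9 (u = (1/9)*(-16) = -16/9 ≈ -1.7778)
13 + u*(-31) = 13 - 16/9*(-31) = 13 + 496/9 = 613/9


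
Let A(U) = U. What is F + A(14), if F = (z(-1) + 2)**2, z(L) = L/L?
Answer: 23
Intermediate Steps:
z(L) = 1
F = 9 (F = (1 + 2)**2 = 3**2 = 9)
F + A(14) = 9 + 14 = 23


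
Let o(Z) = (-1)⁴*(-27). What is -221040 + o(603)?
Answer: -221067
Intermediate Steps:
o(Z) = -27 (o(Z) = 1*(-27) = -27)
-221040 + o(603) = -221040 - 27 = -221067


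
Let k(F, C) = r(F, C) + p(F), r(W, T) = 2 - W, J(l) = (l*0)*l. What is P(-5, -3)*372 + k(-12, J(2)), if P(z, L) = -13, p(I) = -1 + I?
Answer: -4835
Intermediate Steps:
J(l) = 0 (J(l) = 0*l = 0)
k(F, C) = 1 (k(F, C) = (2 - F) + (-1 + F) = 1)
P(-5, -3)*372 + k(-12, J(2)) = -13*372 + 1 = -4836 + 1 = -4835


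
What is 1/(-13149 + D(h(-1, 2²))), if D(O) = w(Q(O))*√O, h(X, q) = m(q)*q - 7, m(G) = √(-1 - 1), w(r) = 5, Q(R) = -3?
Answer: -1/(13149 - 5*√(-7 + 4*I*√2)) ≈ -7.608e-5 - 8.1858e-8*I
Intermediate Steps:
m(G) = I*√2 (m(G) = √(-2) = I*√2)
h(X, q) = -7 + I*q*√2 (h(X, q) = (I*√2)*q - 7 = I*q*√2 - 7 = -7 + I*q*√2)
D(O) = 5*√O
1/(-13149 + D(h(-1, 2²))) = 1/(-13149 + 5*√(-7 + I*2²*√2)) = 1/(-13149 + 5*√(-7 + I*4*√2)) = 1/(-13149 + 5*√(-7 + 4*I*√2))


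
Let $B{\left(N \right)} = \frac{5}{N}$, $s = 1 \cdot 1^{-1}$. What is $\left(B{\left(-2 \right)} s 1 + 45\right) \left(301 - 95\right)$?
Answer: $8755$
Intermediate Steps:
$s = 1$ ($s = 1 \cdot 1 = 1$)
$\left(B{\left(-2 \right)} s 1 + 45\right) \left(301 - 95\right) = \left(\frac{5}{-2} \cdot 1 \cdot 1 + 45\right) \left(301 - 95\right) = \left(5 \left(- \frac{1}{2}\right) 1 \cdot 1 + 45\right) 206 = \left(\left(- \frac{5}{2}\right) 1 \cdot 1 + 45\right) 206 = \left(\left(- \frac{5}{2}\right) 1 + 45\right) 206 = \left(- \frac{5}{2} + 45\right) 206 = \frac{85}{2} \cdot 206 = 8755$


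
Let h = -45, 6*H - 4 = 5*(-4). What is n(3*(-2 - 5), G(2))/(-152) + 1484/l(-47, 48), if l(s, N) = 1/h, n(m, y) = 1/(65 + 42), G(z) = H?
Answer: -1086109921/16264 ≈ -66780.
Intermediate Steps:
H = -8/3 (H = 2/3 + (5*(-4))/6 = 2/3 + (1/6)*(-20) = 2/3 - 10/3 = -8/3 ≈ -2.6667)
G(z) = -8/3
n(m, y) = 1/107
l(s, N) = -1/45 (l(s, N) = 1/(-45) = -1/45)
n(3*(-2 - 5), G(2))/(-152) + 1484/l(-47, 48) = (1/107)/(-152) + 1484/(-1/45) = (1/107)*(-1/152) + 1484*(-45) = -1/16264 - 66780 = -1086109921/16264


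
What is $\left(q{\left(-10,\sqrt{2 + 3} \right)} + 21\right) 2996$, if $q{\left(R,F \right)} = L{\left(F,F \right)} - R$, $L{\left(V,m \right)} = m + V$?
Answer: $92876 + 5992 \sqrt{5} \approx 1.0627 \cdot 10^{5}$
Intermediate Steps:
$L{\left(V,m \right)} = V + m$
$q{\left(R,F \right)} = - R + 2 F$ ($q{\left(R,F \right)} = \left(F + F\right) - R = 2 F - R = - R + 2 F$)
$\left(q{\left(-10,\sqrt{2 + 3} \right)} + 21\right) 2996 = \left(\left(\left(-1\right) \left(-10\right) + 2 \sqrt{2 + 3}\right) + 21\right) 2996 = \left(\left(10 + 2 \sqrt{5}\right) + 21\right) 2996 = \left(31 + 2 \sqrt{5}\right) 2996 = 92876 + 5992 \sqrt{5}$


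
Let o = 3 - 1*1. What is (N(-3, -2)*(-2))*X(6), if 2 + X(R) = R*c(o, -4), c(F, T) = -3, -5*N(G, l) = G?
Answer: 24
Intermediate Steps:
o = 2 (o = 3 - 1 = 2)
N(G, l) = -G/5
X(R) = -2 - 3*R (X(R) = -2 + R*(-3) = -2 - 3*R)
(N(-3, -2)*(-2))*X(6) = (-⅕*(-3)*(-2))*(-2 - 3*6) = ((⅗)*(-2))*(-2 - 18) = -6/5*(-20) = 24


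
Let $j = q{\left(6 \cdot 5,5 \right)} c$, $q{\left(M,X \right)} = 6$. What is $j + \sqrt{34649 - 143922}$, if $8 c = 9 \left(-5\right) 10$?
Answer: $- \frac{675}{2} + i \sqrt{109273} \approx -337.5 + 330.56 i$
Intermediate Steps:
$c = - \frac{225}{4}$ ($c = \frac{9 \left(-5\right) 10}{8} = \frac{\left(-45\right) 10}{8} = \frac{1}{8} \left(-450\right) = - \frac{225}{4} \approx -56.25$)
$j = - \frac{675}{2}$ ($j = 6 \left(- \frac{225}{4}\right) = - \frac{675}{2} \approx -337.5$)
$j + \sqrt{34649 - 143922} = - \frac{675}{2} + \sqrt{34649 - 143922} = - \frac{675}{2} + \sqrt{-109273} = - \frac{675}{2} + i \sqrt{109273}$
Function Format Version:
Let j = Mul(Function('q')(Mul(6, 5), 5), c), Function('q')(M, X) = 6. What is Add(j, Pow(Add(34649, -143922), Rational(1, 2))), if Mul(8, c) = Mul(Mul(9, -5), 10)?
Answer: Add(Rational(-675, 2), Mul(I, Pow(109273, Rational(1, 2)))) ≈ Add(-337.50, Mul(330.56, I))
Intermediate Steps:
c = Rational(-225, 4) (c = Mul(Rational(1, 8), Mul(Mul(9, -5), 10)) = Mul(Rational(1, 8), Mul(-45, 10)) = Mul(Rational(1, 8), -450) = Rational(-225, 4) ≈ -56.250)
j = Rational(-675, 2) (j = Mul(6, Rational(-225, 4)) = Rational(-675, 2) ≈ -337.50)
Add(j, Pow(Add(34649, -143922), Rational(1, 2))) = Add(Rational(-675, 2), Pow(Add(34649, -143922), Rational(1, 2))) = Add(Rational(-675, 2), Pow(-109273, Rational(1, 2))) = Add(Rational(-675, 2), Mul(I, Pow(109273, Rational(1, 2))))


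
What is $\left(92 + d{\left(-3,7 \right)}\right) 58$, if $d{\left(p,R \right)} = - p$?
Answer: $5510$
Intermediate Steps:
$\left(92 + d{\left(-3,7 \right)}\right) 58 = \left(92 - -3\right) 58 = \left(92 + 3\right) 58 = 95 \cdot 58 = 5510$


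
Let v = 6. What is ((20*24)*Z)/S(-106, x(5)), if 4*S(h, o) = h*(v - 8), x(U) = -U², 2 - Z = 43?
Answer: -19680/53 ≈ -371.32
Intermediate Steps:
Z = -41 (Z = 2 - 1*43 = 2 - 43 = -41)
S(h, o) = -h/2 (S(h, o) = (h*(6 - 8))/4 = (h*(-2))/4 = (-2*h)/4 = -h/2)
((20*24)*Z)/S(-106, x(5)) = ((20*24)*(-41))/((-½*(-106))) = (480*(-41))/53 = -19680*1/53 = -19680/53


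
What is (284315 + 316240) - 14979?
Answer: 585576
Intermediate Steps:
(284315 + 316240) - 14979 = 600555 - 14979 = 585576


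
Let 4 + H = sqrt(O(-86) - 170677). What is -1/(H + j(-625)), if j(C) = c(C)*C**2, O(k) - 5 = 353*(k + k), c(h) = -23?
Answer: I/(2*sqrt(57847) + 8984379*I) ≈ 1.113e-7 + 5.9593e-12*I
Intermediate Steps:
O(k) = 5 + 706*k (O(k) = 5 + 353*(k + k) = 5 + 353*(2*k) = 5 + 706*k)
j(C) = -23*C**2
H = -4 + 2*I*sqrt(57847) (H = -4 + sqrt((5 + 706*(-86)) - 170677) = -4 + sqrt((5 - 60716) - 170677) = -4 + sqrt(-60711 - 170677) = -4 + sqrt(-231388) = -4 + 2*I*sqrt(57847) ≈ -4.0 + 481.03*I)
-1/(H + j(-625)) = -1/((-4 + 2*I*sqrt(57847)) - 23*(-625)**2) = -1/((-4 + 2*I*sqrt(57847)) - 23*390625) = -1/((-4 + 2*I*sqrt(57847)) - 8984375) = -1/(-8984379 + 2*I*sqrt(57847))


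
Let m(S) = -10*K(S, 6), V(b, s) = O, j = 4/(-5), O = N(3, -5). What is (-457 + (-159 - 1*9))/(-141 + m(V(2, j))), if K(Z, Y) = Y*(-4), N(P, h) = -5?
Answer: -625/99 ≈ -6.3131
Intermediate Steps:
O = -5
j = -⅘ (j = 4*(-⅕) = -⅘ ≈ -0.80000)
K(Z, Y) = -4*Y
V(b, s) = -5
m(S) = 240 (m(S) = -(-40)*6 = -10*(-24) = 240)
(-457 + (-159 - 1*9))/(-141 + m(V(2, j))) = (-457 + (-159 - 1*9))/(-141 + 240) = (-457 + (-159 - 9))/99 = (-457 - 168)*(1/99) = -625*1/99 = -625/99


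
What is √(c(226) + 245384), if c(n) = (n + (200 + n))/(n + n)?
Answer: √3133326715/113 ≈ 495.36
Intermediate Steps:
c(n) = (200 + 2*n)/(2*n) (c(n) = (200 + 2*n)/((2*n)) = (200 + 2*n)*(1/(2*n)) = (200 + 2*n)/(2*n))
√(c(226) + 245384) = √((100 + 226)/226 + 245384) = √((1/226)*326 + 245384) = √(163/113 + 245384) = √(27728555/113) = √3133326715/113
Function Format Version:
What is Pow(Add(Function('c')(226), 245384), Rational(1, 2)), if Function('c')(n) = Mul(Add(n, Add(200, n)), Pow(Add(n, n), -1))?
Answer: Mul(Rational(1, 113), Pow(3133326715, Rational(1, 2))) ≈ 495.36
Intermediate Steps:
Function('c')(n) = Mul(Rational(1, 2), Pow(n, -1), Add(200, Mul(2, n))) (Function('c')(n) = Mul(Add(200, Mul(2, n)), Pow(Mul(2, n), -1)) = Mul(Add(200, Mul(2, n)), Mul(Rational(1, 2), Pow(n, -1))) = Mul(Rational(1, 2), Pow(n, -1), Add(200, Mul(2, n))))
Pow(Add(Function('c')(226), 245384), Rational(1, 2)) = Pow(Add(Mul(Pow(226, -1), Add(100, 226)), 245384), Rational(1, 2)) = Pow(Add(Mul(Rational(1, 226), 326), 245384), Rational(1, 2)) = Pow(Add(Rational(163, 113), 245384), Rational(1, 2)) = Pow(Rational(27728555, 113), Rational(1, 2)) = Mul(Rational(1, 113), Pow(3133326715, Rational(1, 2)))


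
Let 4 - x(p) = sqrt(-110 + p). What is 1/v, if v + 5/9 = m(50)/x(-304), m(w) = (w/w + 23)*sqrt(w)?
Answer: 9*(-4 + 3*I*sqrt(46))/(5*(4 - 216*sqrt(2) - 3*I*sqrt(46))) ≈ 0.015612 - 0.12254*I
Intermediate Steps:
m(w) = 24*sqrt(w) (m(w) = (1 + 23)*sqrt(w) = 24*sqrt(w))
x(p) = 4 - sqrt(-110 + p)
v = -5/9 + 120*sqrt(2)/(4 - 3*I*sqrt(46)) (v = -5/9 + (24*sqrt(50))/(4 - sqrt(-110 - 304)) = -5/9 + (24*(5*sqrt(2)))/(4 - sqrt(-414)) = -5/9 + (120*sqrt(2))/(4 - 3*I*sqrt(46)) = -5/9 + 120*sqrt(2)/(4 - 3*I*sqrt(46)) ≈ 1.0231 + 8.0302*I)
1/v = 1/(-5/9 + 48*sqrt(2)/43 + 72*I*sqrt(23)/43)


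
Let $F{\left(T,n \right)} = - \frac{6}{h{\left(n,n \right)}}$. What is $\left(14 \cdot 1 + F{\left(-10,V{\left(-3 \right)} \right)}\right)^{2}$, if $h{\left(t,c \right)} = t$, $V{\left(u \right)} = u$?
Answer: $256$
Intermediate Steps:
$F{\left(T,n \right)} = - \frac{6}{n}$
$\left(14 \cdot 1 + F{\left(-10,V{\left(-3 \right)} \right)}\right)^{2} = \left(14 \cdot 1 - \frac{6}{-3}\right)^{2} = \left(14 - -2\right)^{2} = \left(14 + 2\right)^{2} = 16^{2} = 256$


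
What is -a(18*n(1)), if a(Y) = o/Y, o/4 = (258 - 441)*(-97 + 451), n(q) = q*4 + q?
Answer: 14396/5 ≈ 2879.2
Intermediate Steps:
n(q) = 5*q (n(q) = 4*q + q = 5*q)
o = -259128 (o = 4*((258 - 441)*(-97 + 451)) = 4*(-183*354) = 4*(-64782) = -259128)
a(Y) = -259128/Y
-a(18*n(1)) = -(-259128)/(18*(5*1)) = -(-259128)/(18*5) = -(-259128)/90 = -1*(-14396/5) = 14396/5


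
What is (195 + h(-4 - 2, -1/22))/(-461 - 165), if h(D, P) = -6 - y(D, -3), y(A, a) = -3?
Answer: -96/313 ≈ -0.30671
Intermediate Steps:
h(D, P) = -3 (h(D, P) = -6 - 1*(-3) = -6 + 3 = -3)
(195 + h(-4 - 2, -1/22))/(-461 - 165) = (195 - 3)/(-461 - 165) = 192/(-626) = 192*(-1/626) = -96/313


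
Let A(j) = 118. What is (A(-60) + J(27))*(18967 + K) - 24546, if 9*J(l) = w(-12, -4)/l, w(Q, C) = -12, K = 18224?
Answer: 117778196/27 ≈ 4.3622e+6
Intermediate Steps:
J(l) = -4/(3*l) (J(l) = (-12/l)/9 = -4/(3*l))
(A(-60) + J(27))*(18967 + K) - 24546 = (118 - 4/3/27)*(18967 + 18224) - 24546 = (118 - 4/3*1/27)*37191 - 24546 = (118 - 4/81)*37191 - 24546 = (9554/81)*37191 - 24546 = 118440938/27 - 24546 = 117778196/27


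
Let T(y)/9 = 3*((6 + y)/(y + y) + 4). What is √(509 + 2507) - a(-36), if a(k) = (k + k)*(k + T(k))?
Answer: 5994 + 2*√754 ≈ 6048.9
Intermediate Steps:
T(y) = 108 + 27*(6 + y)/(2*y) (T(y) = 9*(3*((6 + y)/(y + y) + 4)) = 9*(3*((6 + y)/((2*y)) + 4)) = 9*(3*((6 + y)*(1/(2*y)) + 4)) = 9*(3*((6 + y)/(2*y) + 4)) = 9*(3*(4 + (6 + y)/(2*y))) = 9*(12 + 3*(6 + y)/(2*y)) = 108 + 27*(6 + y)/(2*y))
a(k) = 2*k*(243/2 + k + 81/k) (a(k) = (k + k)*(k + (243/2 + 81/k)) = (2*k)*(243/2 + k + 81/k) = 2*k*(243/2 + k + 81/k))
√(509 + 2507) - a(-36) = √(509 + 2507) - (162 + 2*(-36)² + 243*(-36)) = √3016 - (162 + 2*1296 - 8748) = 2*√754 - (162 + 2592 - 8748) = 2*√754 - 1*(-5994) = 2*√754 + 5994 = 5994 + 2*√754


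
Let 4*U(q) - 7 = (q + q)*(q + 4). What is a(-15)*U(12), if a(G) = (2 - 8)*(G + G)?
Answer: 17595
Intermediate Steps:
U(q) = 7/4 + q*(4 + q)/2 (U(q) = 7/4 + ((q + q)*(q + 4))/4 = 7/4 + ((2*q)*(4 + q))/4 = 7/4 + (2*q*(4 + q))/4 = 7/4 + q*(4 + q)/2)
a(G) = -12*G
a(-15)*U(12) = (-12*(-15))*(7/4 + (½)*12² + 2*12) = 180*(7/4 + (½)*144 + 24) = 180*(7/4 + 72 + 24) = 180*(391/4) = 17595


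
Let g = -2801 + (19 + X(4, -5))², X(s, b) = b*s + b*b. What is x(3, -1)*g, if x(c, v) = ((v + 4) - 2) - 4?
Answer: 6675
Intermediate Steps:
X(s, b) = b² + b*s (X(s, b) = b*s + b² = b² + b*s)
x(c, v) = -2 + v (x(c, v) = ((4 + v) - 2) - 4 = (2 + v) - 4 = -2 + v)
g = -2225 (g = -2801 + (19 - 5*(-5 + 4))² = -2801 + (19 - 5*(-1))² = -2801 + (19 + 5)² = -2801 + 24² = -2801 + 576 = -2225)
x(3, -1)*g = (-2 - 1)*(-2225) = -3*(-2225) = 6675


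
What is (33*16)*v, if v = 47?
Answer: 24816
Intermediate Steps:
(33*16)*v = (33*16)*47 = 528*47 = 24816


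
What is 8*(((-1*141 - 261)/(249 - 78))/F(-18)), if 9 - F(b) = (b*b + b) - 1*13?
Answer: 268/4047 ≈ 0.066222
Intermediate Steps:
F(b) = 22 - b - b² (F(b) = 9 - ((b*b + b) - 1*13) = 9 - ((b² + b) - 13) = 9 - ((b + b²) - 13) = 9 - (-13 + b + b²) = 9 + (13 - b - b²) = 22 - b - b²)
8*(((-1*141 - 261)/(249 - 78))/F(-18)) = 8*(((-1*141 - 261)/(249 - 78))/(22 - 1*(-18) - 1*(-18)²)) = 8*(((-141 - 261)/171)/(22 + 18 - 1*324)) = 8*((-402*1/171)/(22 + 18 - 324)) = 8*(-134/57/(-284)) = 8*(-134/57*(-1/284)) = 8*(67/8094) = 268/4047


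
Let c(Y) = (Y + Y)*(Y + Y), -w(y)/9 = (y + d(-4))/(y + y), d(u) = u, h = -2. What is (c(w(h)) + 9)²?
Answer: 544644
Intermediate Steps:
w(y) = -9*(-4 + y)/(2*y) (w(y) = -9*(y - 4)/(y + y) = -9*(-4 + y)/(2*y))
c(Y) = 4*Y² (c(Y) = (2*Y)*(2*Y) = 4*Y²)
(c(w(h)) + 9)² = (4*(-9/2 + 18/(-2))² + 9)² = (4*(-9/2 + 18*(-½))² + 9)² = (4*(-9/2 - 9)² + 9)² = (4*(-27/2)² + 9)² = (4*(729/4) + 9)² = (729 + 9)² = 738² = 544644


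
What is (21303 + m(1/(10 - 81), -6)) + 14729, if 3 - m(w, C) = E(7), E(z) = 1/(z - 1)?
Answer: 216209/6 ≈ 36035.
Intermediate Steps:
E(z) = 1/(-1 + z)
m(w, C) = 17/6 (m(w, C) = 3 - 1/(-1 + 7) = 3 - 1/6 = 3 - 1*⅙ = 3 - ⅙ = 17/6)
(21303 + m(1/(10 - 81), -6)) + 14729 = (21303 + 17/6) + 14729 = 127835/6 + 14729 = 216209/6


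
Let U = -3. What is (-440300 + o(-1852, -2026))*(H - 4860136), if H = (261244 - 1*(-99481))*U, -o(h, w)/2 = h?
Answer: 2594389213356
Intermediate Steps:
o(h, w) = -2*h
H = -1082175 (H = (261244 - 1*(-99481))*(-3) = (261244 + 99481)*(-3) = 360725*(-3) = -1082175)
(-440300 + o(-1852, -2026))*(H - 4860136) = (-440300 - 2*(-1852))*(-1082175 - 4860136) = (-440300 + 3704)*(-5942311) = -436596*(-5942311) = 2594389213356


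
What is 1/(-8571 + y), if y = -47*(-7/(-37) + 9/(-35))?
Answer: -1295/11095309 ≈ -0.00011672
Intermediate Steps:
y = 4136/1295 (y = -47*(-7*(-1/37) + 9*(-1/35)) = -47*(7/37 - 9/35) = -47*(-88/1295) = 4136/1295 ≈ 3.1938)
1/(-8571 + y) = 1/(-8571 + 4136/1295) = 1/(-11095309/1295) = -1295/11095309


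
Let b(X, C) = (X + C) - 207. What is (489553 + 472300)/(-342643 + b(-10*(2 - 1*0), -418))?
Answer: -961853/343288 ≈ -2.8019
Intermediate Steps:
b(X, C) = -207 + C + X (b(X, C) = (C + X) - 207 = -207 + C + X)
(489553 + 472300)/(-342643 + b(-10*(2 - 1*0), -418)) = (489553 + 472300)/(-342643 + (-207 - 418 - 10*(2 - 1*0))) = 961853/(-342643 + (-207 - 418 - 10*(2 + 0))) = 961853/(-342643 + (-207 - 418 - 10*2)) = 961853/(-342643 + (-207 - 418 - 20)) = 961853/(-342643 - 645) = 961853/(-343288) = 961853*(-1/343288) = -961853/343288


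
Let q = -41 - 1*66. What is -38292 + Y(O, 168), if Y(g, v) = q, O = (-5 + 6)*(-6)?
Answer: -38399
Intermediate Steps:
O = -6 (O = 1*(-6) = -6)
q = -107 (q = -41 - 66 = -107)
Y(g, v) = -107
-38292 + Y(O, 168) = -38292 - 107 = -38399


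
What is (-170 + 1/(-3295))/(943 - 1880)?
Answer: 560151/3087415 ≈ 0.18143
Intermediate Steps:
(-170 + 1/(-3295))/(943 - 1880) = (-170 - 1/3295)/(-937) = -560151/3295*(-1/937) = 560151/3087415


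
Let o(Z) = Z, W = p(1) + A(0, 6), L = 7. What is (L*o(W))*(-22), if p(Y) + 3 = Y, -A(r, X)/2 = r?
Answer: 308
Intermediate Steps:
A(r, X) = -2*r
p(Y) = -3 + Y
W = -2 (W = (-3 + 1) - 2*0 = -2 + 0 = -2)
(L*o(W))*(-22) = (7*(-2))*(-22) = -14*(-22) = 308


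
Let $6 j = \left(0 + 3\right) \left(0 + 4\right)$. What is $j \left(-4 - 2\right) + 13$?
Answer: $1$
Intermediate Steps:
$j = 2$ ($j = \frac{\left(0 + 3\right) \left(0 + 4\right)}{6} = \frac{3 \cdot 4}{6} = \frac{1}{6} \cdot 12 = 2$)
$j \left(-4 - 2\right) + 13 = 2 \left(-4 - 2\right) + 13 = 2 \left(-6\right) + 13 = -12 + 13 = 1$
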